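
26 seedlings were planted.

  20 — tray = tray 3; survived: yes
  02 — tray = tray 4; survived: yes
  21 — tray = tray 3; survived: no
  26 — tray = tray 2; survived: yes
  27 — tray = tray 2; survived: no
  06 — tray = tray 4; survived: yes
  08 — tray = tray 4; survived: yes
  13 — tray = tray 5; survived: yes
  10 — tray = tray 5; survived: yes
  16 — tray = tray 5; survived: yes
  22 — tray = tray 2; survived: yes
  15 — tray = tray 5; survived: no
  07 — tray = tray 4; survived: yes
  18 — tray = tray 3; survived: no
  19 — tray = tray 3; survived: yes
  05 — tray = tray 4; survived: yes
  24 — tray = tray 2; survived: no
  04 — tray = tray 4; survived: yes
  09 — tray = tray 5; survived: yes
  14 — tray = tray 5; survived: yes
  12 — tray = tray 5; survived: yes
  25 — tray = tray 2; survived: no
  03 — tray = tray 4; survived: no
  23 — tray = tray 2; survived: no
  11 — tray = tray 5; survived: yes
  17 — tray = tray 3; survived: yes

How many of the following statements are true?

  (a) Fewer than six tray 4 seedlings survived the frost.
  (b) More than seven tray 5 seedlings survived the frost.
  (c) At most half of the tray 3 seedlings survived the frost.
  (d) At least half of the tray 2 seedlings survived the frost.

(a) tray 4: |A| = 7, |A ∩ B| = 6; needs |A ∩ B| < 6 — false.
(b) tray 5: |A| = 8, |A ∩ B| = 7; needs |A ∩ B| > 7 — false.
(c) tray 3: |A| = 5, |A ∩ B| = 3; needs |A ∩ B| ≤ |A ∖ B| — false.
(d) tray 2: |A| = 6, |A ∩ B| = 2; needs |A ∩ B| ≥ |A ∖ B| — false.

0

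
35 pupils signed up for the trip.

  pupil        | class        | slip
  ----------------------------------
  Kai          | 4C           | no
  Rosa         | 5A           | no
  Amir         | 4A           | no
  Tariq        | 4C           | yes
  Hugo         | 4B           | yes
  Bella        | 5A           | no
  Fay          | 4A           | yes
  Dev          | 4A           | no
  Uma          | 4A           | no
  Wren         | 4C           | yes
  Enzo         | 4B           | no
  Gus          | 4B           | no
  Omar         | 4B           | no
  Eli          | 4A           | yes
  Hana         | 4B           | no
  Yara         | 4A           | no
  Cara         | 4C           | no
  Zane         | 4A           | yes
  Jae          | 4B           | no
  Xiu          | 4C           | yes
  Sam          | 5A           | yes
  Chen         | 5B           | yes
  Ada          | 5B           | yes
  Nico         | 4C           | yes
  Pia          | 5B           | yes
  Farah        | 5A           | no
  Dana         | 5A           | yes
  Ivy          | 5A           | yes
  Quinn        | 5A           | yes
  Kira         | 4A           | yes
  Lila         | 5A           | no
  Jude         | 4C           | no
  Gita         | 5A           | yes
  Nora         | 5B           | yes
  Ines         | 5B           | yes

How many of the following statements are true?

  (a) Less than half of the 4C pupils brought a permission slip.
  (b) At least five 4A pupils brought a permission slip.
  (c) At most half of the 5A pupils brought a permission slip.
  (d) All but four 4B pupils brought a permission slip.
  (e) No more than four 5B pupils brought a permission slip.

0

(a) 4C: |A| = 7, |A ∩ B| = 4; needs |A ∩ B| < |A ∖ B| — false.
(b) 4A: |A| = 8, |A ∩ B| = 4; needs |A ∩ B| ≥ 5 — false.
(c) 5A: |A| = 9, |A ∩ B| = 5; needs |A ∩ B| ≤ |A ∖ B| — false.
(d) 4B: |A| = 6, |A ∩ B| = 1; needs |A ∖ B| = 4 — false.
(e) 5B: |A| = 5, |A ∩ B| = 5; needs |A ∩ B| ≤ 4 — false.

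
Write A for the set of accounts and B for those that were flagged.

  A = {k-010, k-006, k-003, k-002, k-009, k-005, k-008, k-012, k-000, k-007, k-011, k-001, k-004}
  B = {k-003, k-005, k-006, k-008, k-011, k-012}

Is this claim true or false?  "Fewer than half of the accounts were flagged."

The determiner here denotes the relation: |A ∩ B| < |A ∖ B|.
A (the restrictor) = {k-010, k-006, k-003, k-002, k-009, k-005, k-008, k-012, k-000, k-007, k-011, k-001, k-004}, |A| = 13.
A ∩ B = {k-006, k-003, k-005, k-008, k-012, k-011}, so |A ∩ B| = 6.
A ∖ B = {k-010, k-002, k-009, k-000, k-007, k-001, k-004}, so |A ∖ B| = 7.
6 < 7, so the statement is true.

True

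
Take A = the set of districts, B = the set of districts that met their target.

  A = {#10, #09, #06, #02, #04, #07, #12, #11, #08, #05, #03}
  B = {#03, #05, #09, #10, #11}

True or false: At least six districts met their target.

False

Truth condition: |A ∩ B| ≥ 6.
A (the restrictor) = {#10, #09, #06, #02, #04, #07, #12, #11, #08, #05, #03}, |A| = 11.
A ∩ B = {#10, #09, #11, #05, #03}, so |A ∩ B| = 5.
|A ∩ B| = 5, so the statement is false.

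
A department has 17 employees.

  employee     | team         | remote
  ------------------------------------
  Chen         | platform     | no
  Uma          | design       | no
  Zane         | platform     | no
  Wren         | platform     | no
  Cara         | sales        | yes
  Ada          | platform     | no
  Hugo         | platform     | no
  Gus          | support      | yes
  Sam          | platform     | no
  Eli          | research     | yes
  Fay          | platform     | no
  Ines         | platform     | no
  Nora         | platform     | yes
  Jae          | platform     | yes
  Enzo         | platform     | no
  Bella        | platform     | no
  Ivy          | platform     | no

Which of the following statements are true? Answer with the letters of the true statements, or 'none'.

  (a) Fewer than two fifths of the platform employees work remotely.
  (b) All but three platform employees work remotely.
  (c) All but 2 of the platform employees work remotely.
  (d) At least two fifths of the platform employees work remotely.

|A| = 13, |A ∩ B| = 2, |A ∖ B| = 11.
(a) |A ∩ B| / |A| < 2/5: holds.
(b) |A ∖ B| = 3: fails.
(c) |A ∖ B| = 2: fails.
(d) |A ∩ B| / |A| ≥ 2/5: fails.

(a)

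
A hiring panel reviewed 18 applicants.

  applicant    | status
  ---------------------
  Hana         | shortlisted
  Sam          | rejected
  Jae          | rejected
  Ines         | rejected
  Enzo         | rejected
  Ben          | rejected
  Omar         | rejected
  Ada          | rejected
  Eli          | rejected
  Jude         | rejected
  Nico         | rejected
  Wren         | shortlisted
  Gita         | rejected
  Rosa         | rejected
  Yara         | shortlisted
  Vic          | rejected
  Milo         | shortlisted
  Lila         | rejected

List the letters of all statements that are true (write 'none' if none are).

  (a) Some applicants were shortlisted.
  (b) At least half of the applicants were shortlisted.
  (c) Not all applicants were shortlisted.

(a), (c)

|A| = 18, |A ∩ B| = 4, |A ∖ B| = 14.
(a) A ∩ B ≠ ∅ (|A ∩ B| ≥ 1): holds.
(b) |A ∩ B| ≥ |A ∖ B|: fails.
(c) A ⊄ B (|A ∖ B| ≥ 1): holds.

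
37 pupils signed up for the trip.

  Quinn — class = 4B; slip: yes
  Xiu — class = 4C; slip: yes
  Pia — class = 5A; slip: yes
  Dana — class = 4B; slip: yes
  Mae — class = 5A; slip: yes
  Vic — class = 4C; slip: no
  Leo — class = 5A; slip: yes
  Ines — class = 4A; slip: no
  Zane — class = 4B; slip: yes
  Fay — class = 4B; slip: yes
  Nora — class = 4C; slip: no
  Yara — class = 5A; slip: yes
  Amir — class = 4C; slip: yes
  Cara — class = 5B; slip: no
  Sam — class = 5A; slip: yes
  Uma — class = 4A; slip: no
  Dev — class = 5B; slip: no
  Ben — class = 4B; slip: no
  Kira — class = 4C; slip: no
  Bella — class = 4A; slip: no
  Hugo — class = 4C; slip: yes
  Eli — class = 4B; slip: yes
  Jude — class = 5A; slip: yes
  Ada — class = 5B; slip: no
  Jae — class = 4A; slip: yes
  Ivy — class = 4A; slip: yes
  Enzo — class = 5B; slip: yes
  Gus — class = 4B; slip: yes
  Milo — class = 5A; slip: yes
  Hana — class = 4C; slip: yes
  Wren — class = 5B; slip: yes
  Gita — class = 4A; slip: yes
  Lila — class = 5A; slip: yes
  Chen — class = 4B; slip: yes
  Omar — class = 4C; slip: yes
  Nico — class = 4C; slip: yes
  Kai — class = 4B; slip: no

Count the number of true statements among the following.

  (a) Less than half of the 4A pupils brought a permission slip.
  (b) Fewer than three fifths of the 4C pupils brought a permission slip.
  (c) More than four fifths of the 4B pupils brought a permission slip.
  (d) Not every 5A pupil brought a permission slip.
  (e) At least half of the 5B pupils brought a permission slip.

(a) 4A: |A| = 6, |A ∩ B| = 3; needs |A ∩ B| < |A ∖ B| — false.
(b) 4C: |A| = 9, |A ∩ B| = 6; needs |A ∩ B| / |A| < 3/5 — false.
(c) 4B: |A| = 9, |A ∩ B| = 7; needs |A ∩ B| / |A| > 4/5 — false.
(d) 5A: |A| = 8, |A ∩ B| = 8; needs A ⊄ B (|A ∖ B| ≥ 1) — false.
(e) 5B: |A| = 5, |A ∩ B| = 2; needs |A ∩ B| ≥ |A ∖ B| — false.

0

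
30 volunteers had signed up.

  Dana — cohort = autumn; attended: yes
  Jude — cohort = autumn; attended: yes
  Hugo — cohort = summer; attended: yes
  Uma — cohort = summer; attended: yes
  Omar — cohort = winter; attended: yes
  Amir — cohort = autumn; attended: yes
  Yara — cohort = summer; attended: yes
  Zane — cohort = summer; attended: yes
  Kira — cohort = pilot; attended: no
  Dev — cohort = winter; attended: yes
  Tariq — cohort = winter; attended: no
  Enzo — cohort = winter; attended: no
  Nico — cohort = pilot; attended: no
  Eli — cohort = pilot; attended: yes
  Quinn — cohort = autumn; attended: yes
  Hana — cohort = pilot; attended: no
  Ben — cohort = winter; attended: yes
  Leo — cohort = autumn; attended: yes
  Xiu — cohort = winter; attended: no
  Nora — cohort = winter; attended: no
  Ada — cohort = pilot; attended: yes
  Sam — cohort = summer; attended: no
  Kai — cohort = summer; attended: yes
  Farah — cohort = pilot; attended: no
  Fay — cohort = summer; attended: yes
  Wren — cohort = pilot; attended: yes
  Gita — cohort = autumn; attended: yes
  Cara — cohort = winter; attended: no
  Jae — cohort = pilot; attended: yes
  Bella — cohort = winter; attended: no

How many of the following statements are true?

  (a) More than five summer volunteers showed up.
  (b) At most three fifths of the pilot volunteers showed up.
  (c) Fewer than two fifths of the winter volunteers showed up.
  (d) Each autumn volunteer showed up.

4

(a) summer: |A| = 7, |A ∩ B| = 6; needs |A ∩ B| > 5 — true.
(b) pilot: |A| = 8, |A ∩ B| = 4; needs |A ∩ B| / |A| ≤ 3/5 — true.
(c) winter: |A| = 9, |A ∩ B| = 3; needs |A ∩ B| / |A| < 2/5 — true.
(d) autumn: |A| = 6, |A ∩ B| = 6; needs A ⊆ B, i.e. every element of A is in B (|A ∖ B| = 0) — true.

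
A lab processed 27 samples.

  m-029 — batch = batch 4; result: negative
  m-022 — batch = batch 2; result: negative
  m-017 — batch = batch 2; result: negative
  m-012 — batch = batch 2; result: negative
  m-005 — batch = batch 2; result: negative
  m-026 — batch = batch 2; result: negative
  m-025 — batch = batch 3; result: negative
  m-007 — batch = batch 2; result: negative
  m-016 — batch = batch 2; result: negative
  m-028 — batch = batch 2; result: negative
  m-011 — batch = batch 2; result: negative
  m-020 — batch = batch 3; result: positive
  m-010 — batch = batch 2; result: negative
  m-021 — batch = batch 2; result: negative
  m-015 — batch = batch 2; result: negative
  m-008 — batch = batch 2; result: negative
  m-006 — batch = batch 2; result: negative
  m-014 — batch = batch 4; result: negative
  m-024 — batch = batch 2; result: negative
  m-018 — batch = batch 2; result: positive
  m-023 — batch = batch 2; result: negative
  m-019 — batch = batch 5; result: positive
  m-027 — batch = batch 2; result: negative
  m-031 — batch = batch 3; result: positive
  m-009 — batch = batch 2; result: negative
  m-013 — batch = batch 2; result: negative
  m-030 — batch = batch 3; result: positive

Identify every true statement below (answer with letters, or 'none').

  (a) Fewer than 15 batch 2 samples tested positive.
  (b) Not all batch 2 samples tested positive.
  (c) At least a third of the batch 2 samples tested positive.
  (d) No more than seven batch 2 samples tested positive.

|A| = 20, |A ∩ B| = 1, |A ∖ B| = 19.
(a) |A ∩ B| < 15: holds.
(b) A ⊄ B (|A ∖ B| ≥ 1): holds.
(c) |A ∩ B| / |A| ≥ 1/3: fails.
(d) |A ∩ B| ≤ 7: holds.

(a), (b), (d)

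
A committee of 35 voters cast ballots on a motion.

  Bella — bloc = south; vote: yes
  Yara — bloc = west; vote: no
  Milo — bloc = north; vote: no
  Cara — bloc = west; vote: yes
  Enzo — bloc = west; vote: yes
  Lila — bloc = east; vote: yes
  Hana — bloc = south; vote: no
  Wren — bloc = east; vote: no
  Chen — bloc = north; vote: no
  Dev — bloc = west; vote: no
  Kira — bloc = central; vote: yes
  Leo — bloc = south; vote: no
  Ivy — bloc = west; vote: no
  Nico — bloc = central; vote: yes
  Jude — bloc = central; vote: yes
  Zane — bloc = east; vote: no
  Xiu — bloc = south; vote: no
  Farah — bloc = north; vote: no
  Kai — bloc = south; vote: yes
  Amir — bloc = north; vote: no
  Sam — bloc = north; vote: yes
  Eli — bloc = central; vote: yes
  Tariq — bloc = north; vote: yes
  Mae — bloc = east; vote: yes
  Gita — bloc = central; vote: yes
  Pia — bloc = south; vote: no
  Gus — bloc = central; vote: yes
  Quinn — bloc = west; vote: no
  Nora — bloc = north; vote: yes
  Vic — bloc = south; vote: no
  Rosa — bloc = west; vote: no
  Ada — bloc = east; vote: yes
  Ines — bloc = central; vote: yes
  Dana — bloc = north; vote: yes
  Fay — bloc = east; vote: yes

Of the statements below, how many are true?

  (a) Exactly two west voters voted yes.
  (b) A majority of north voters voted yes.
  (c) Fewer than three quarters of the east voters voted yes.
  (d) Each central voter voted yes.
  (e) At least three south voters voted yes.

3

(a) west: |A| = 7, |A ∩ B| = 2; needs |A ∩ B| = 2 — true.
(b) north: |A| = 8, |A ∩ B| = 4; needs |A ∩ B| > |A ∖ B| — false.
(c) east: |A| = 6, |A ∩ B| = 4; needs |A ∩ B| / |A| < 3/4 — true.
(d) central: |A| = 7, |A ∩ B| = 7; needs A ⊆ B, i.e. every element of A is in B (|A ∖ B| = 0) — true.
(e) south: |A| = 7, |A ∩ B| = 2; needs |A ∩ B| ≥ 3 — false.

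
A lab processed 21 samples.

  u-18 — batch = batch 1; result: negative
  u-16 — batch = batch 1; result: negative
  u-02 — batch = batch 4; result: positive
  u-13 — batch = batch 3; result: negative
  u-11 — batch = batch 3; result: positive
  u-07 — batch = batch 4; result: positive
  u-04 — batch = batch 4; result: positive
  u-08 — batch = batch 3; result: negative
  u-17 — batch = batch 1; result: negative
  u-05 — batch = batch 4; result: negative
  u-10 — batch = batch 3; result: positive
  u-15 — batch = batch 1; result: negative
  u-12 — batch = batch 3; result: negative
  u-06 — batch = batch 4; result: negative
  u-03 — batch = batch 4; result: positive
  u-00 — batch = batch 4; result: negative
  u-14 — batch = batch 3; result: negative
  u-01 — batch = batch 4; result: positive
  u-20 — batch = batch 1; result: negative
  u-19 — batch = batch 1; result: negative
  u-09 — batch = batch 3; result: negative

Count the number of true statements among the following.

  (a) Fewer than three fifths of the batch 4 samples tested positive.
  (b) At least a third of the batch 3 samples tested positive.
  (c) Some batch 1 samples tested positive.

(a) batch 4: |A| = 8, |A ∩ B| = 5; needs |A ∩ B| / |A| < 3/5 — false.
(b) batch 3: |A| = 7, |A ∩ B| = 2; needs |A ∩ B| / |A| ≥ 1/3 — false.
(c) batch 1: |A| = 6, |A ∩ B| = 0; needs A ∩ B ≠ ∅ (|A ∩ B| ≥ 1) — false.

0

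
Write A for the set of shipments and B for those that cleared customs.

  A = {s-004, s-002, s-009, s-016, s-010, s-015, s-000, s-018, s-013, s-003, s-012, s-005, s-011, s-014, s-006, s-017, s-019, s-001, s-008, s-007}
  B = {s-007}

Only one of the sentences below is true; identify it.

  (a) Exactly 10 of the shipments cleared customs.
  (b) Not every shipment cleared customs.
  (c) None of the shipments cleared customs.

|A| = 20, |A ∩ B| = 1, |A ∖ B| = 19.
(a) requires |A ∩ B| = 10: false.
(b) requires A ⊄ B (|A ∖ B| ≥ 1): true.
(c) requires A ∩ B = ∅ (|A ∩ B| = 0): false.

(b)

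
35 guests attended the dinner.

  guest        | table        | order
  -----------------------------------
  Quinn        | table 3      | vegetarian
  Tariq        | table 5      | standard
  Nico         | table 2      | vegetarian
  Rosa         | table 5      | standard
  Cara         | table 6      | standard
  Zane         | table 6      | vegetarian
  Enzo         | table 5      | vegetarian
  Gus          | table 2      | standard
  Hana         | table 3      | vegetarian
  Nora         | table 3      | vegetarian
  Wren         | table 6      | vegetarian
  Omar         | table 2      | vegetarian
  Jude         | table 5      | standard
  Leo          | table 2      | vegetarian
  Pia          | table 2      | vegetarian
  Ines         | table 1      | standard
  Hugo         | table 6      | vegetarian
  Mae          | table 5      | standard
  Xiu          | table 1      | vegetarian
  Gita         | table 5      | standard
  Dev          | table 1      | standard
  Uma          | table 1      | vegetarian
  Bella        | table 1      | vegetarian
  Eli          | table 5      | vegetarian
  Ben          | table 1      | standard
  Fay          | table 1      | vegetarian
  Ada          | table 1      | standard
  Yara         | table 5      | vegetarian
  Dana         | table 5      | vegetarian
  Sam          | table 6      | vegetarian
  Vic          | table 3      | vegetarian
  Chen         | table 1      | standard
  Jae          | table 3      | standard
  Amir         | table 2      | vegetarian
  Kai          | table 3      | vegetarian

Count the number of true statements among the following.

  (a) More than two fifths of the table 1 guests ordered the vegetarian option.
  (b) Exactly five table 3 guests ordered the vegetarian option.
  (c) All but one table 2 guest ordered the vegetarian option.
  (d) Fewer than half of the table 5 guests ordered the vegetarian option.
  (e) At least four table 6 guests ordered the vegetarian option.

5

(a) table 1: |A| = 9, |A ∩ B| = 4; needs |A ∩ B| / |A| > 2/5 — true.
(b) table 3: |A| = 6, |A ∩ B| = 5; needs |A ∩ B| = 5 — true.
(c) table 2: |A| = 6, |A ∩ B| = 5; needs |A ∖ B| = 1 — true.
(d) table 5: |A| = 9, |A ∩ B| = 4; needs |A ∩ B| < |A ∖ B| — true.
(e) table 6: |A| = 5, |A ∩ B| = 4; needs |A ∩ B| ≥ 4 — true.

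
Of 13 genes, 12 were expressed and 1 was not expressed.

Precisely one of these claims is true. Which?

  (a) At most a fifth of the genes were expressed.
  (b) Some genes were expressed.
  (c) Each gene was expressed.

(b)

|A| = 13, |A ∩ B| = 12, |A ∖ B| = 1.
(a) requires |A ∩ B| / |A| ≤ 1/5: false.
(b) requires A ∩ B ≠ ∅ (|A ∩ B| ≥ 1): true.
(c) requires A ⊆ B, i.e. every element of A is in B (|A ∖ B| = 0): false.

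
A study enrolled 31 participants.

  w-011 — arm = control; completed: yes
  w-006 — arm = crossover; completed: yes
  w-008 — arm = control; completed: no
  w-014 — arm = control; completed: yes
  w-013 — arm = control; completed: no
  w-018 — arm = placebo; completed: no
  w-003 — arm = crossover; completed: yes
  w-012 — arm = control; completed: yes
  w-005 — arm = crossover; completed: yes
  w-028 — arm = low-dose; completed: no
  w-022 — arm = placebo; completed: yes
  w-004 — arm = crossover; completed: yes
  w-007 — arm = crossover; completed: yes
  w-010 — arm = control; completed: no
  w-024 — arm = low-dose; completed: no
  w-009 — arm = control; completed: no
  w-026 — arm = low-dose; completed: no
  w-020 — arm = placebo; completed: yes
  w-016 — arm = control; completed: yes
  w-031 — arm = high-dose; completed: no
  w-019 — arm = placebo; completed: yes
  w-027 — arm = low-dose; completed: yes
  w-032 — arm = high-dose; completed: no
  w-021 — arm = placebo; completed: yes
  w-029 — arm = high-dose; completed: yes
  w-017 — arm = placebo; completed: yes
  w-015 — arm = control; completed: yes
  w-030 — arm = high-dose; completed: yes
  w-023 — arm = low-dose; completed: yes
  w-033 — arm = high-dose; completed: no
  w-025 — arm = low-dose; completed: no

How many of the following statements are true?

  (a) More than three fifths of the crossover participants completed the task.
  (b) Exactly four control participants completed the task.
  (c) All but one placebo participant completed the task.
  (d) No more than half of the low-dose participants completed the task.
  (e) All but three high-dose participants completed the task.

4

(a) crossover: |A| = 5, |A ∩ B| = 5; needs |A ∩ B| / |A| > 3/5 — true.
(b) control: |A| = 9, |A ∩ B| = 5; needs |A ∩ B| = 4 — false.
(c) placebo: |A| = 6, |A ∩ B| = 5; needs |A ∖ B| = 1 — true.
(d) low-dose: |A| = 6, |A ∩ B| = 2; needs |A ∩ B| ≤ |A ∖ B| — true.
(e) high-dose: |A| = 5, |A ∩ B| = 2; needs |A ∖ B| = 3 — true.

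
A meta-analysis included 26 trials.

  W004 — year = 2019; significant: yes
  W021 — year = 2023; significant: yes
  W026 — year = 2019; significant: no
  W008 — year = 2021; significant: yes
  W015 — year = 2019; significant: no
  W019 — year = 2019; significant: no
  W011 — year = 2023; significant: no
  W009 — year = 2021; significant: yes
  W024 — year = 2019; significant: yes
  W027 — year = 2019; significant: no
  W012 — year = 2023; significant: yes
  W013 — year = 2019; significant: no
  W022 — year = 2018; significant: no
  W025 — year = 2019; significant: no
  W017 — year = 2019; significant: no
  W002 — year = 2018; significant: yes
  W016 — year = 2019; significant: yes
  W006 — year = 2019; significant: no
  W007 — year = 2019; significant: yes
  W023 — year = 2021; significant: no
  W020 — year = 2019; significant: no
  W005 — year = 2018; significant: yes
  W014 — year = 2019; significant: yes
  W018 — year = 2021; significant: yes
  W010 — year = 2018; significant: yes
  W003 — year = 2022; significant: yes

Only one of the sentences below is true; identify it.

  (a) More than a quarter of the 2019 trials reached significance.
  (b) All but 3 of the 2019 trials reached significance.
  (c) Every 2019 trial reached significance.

(a)

|A| = 14, |A ∩ B| = 5, |A ∖ B| = 9.
(a) requires |A ∩ B| / |A| > 1/4: true.
(b) requires |A ∖ B| = 3: false.
(c) requires A ⊆ B, i.e. every element of A is in B (|A ∖ B| = 0): false.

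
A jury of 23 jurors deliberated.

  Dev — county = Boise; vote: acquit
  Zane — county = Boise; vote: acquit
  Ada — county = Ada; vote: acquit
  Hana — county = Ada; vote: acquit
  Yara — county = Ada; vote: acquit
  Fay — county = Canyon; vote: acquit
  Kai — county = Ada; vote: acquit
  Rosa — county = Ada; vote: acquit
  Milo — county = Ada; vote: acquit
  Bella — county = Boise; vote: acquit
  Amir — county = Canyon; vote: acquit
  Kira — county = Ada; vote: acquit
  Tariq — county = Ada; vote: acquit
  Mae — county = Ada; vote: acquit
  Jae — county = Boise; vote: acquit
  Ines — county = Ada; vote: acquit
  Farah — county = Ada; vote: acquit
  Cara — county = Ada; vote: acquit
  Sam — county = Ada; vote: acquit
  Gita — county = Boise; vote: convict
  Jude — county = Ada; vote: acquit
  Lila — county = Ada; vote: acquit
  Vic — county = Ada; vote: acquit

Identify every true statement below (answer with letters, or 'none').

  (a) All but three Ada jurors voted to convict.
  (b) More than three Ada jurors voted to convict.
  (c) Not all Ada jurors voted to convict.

|A| = 16, |A ∩ B| = 0, |A ∖ B| = 16.
(a) |A ∖ B| = 3: fails.
(b) |A ∩ B| > 3: fails.
(c) A ⊄ B (|A ∖ B| ≥ 1): holds.

(c)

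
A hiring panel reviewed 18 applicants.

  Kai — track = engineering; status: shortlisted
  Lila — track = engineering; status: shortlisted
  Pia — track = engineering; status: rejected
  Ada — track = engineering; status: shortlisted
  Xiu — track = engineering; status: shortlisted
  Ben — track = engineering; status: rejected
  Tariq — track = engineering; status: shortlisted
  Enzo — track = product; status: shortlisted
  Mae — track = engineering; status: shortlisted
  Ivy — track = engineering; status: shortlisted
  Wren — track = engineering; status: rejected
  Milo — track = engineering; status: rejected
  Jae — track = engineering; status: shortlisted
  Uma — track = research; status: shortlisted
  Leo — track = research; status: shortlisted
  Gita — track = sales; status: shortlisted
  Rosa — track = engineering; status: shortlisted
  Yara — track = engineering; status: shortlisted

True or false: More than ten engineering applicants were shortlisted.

Truth condition: |A ∩ B| > 10.
A (the restrictor) = {Kai, Lila, Pia, Ada, Xiu, Ben, Tariq, Mae, Ivy, Wren, Milo, Jae, Rosa, Yara}, |A| = 14.
A ∩ B = {Kai, Lila, Ada, Xiu, Tariq, Mae, Ivy, Jae, Rosa, Yara}, so |A ∩ B| = 10.
|A ∩ B| = 10, so the statement is false.

False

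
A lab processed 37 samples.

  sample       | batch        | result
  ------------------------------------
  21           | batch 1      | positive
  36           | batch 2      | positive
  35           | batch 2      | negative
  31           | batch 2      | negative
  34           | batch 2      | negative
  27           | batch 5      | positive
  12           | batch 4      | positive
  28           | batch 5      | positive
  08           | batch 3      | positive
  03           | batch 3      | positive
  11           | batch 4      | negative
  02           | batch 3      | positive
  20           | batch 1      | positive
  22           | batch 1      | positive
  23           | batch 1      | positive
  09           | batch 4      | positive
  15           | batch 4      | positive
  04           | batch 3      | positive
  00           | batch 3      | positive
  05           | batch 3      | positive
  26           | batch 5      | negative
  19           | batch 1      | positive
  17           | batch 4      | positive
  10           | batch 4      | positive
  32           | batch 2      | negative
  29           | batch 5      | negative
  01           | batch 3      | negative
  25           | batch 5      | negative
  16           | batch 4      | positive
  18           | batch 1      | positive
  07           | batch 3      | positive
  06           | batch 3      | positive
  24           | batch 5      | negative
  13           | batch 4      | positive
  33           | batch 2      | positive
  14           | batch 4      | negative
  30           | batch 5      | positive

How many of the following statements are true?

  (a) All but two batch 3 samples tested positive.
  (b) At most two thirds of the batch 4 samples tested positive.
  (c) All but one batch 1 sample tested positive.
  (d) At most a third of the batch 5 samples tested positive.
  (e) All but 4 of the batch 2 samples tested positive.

1

(a) batch 3: |A| = 9, |A ∩ B| = 8; needs |A ∖ B| = 2 — false.
(b) batch 4: |A| = 9, |A ∩ B| = 7; needs |A ∩ B| / |A| ≤ 2/3 — false.
(c) batch 1: |A| = 6, |A ∩ B| = 6; needs |A ∖ B| = 1 — false.
(d) batch 5: |A| = 7, |A ∩ B| = 3; needs |A ∩ B| / |A| ≤ 1/3 — false.
(e) batch 2: |A| = 6, |A ∩ B| = 2; needs |A ∖ B| = 4 — true.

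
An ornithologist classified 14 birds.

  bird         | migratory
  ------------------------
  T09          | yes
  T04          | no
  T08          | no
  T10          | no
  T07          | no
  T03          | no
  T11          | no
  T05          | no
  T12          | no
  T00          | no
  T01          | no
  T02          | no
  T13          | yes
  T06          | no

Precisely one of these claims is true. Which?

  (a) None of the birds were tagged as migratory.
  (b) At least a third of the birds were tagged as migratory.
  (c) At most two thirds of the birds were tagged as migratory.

(c)

|A| = 14, |A ∩ B| = 2, |A ∖ B| = 12.
(a) requires A ∩ B = ∅ (|A ∩ B| = 0): false.
(b) requires |A ∩ B| / |A| ≥ 1/3: false.
(c) requires |A ∩ B| / |A| ≤ 2/3: true.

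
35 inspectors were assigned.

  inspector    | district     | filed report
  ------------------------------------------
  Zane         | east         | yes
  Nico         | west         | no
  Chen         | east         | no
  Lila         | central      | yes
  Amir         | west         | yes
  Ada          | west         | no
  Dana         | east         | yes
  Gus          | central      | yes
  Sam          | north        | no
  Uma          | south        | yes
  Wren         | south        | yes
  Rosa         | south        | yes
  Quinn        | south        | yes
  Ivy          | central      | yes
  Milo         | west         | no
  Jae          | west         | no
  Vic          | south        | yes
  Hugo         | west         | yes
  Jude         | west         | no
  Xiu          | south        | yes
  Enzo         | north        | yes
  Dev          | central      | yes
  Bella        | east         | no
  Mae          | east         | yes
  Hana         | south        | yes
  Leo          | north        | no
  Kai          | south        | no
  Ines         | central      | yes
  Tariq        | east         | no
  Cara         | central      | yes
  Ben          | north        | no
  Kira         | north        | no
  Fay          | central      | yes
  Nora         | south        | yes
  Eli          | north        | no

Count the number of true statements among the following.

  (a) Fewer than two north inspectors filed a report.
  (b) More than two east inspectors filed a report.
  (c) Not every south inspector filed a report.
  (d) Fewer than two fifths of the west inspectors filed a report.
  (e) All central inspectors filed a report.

5

(a) north: |A| = 6, |A ∩ B| = 1; needs |A ∩ B| < 2 — true.
(b) east: |A| = 6, |A ∩ B| = 3; needs |A ∩ B| > 2 — true.
(c) south: |A| = 9, |A ∩ B| = 8; needs A ⊄ B (|A ∖ B| ≥ 1) — true.
(d) west: |A| = 7, |A ∩ B| = 2; needs |A ∩ B| / |A| < 2/5 — true.
(e) central: |A| = 7, |A ∩ B| = 7; needs A ⊆ B, i.e. every element of A is in B (|A ∖ B| = 0) — true.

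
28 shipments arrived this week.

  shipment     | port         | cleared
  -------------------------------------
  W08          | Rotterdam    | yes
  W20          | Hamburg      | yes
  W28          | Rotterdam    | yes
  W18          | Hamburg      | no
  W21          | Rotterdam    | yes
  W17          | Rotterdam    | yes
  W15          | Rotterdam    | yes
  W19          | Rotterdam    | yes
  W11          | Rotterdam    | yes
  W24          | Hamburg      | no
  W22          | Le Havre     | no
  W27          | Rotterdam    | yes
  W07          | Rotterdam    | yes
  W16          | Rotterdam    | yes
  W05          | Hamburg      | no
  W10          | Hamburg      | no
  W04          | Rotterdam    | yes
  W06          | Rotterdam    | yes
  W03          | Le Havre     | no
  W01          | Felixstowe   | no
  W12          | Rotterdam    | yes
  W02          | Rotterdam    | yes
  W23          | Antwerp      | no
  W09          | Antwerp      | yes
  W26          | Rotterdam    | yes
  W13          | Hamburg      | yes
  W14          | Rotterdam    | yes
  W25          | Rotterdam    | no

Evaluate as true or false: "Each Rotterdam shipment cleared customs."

The determiner here denotes the relation: A ⊆ B, i.e. every element of A is in B (|A ∖ B| = 0).
|A| = 17, |A ∩ B| = 16, |A ∖ B| = 1.
So the statement is false.

False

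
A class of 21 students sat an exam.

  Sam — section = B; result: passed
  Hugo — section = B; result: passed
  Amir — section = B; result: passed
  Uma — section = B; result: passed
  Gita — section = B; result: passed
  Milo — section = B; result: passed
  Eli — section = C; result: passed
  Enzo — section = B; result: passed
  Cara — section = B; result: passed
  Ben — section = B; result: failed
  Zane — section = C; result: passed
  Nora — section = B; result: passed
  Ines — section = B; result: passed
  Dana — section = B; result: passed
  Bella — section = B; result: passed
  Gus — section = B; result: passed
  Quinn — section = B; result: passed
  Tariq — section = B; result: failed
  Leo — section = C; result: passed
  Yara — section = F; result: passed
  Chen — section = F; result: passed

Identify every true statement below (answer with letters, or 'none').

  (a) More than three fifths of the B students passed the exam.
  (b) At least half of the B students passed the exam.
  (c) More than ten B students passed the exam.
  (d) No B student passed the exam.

|A| = 16, |A ∩ B| = 14, |A ∖ B| = 2.
(a) |A ∩ B| / |A| > 3/5: holds.
(b) |A ∩ B| ≥ |A ∖ B|: holds.
(c) |A ∩ B| > 10: holds.
(d) A ∩ B = ∅ (|A ∩ B| = 0): fails.

(a), (b), (c)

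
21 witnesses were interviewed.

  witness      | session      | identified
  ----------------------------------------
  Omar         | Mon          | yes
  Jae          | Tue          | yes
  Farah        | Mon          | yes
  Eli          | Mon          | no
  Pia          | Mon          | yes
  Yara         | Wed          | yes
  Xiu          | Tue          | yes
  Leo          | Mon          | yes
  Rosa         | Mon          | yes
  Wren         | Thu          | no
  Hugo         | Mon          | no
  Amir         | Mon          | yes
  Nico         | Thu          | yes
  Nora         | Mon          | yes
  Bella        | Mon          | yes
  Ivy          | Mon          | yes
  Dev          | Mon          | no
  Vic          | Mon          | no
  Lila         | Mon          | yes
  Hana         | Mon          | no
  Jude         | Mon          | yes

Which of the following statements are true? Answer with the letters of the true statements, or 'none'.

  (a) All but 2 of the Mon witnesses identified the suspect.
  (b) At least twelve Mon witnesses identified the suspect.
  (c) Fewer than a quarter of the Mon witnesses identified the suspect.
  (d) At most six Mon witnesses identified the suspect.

none

|A| = 16, |A ∩ B| = 11, |A ∖ B| = 5.
(a) |A ∖ B| = 2: fails.
(b) |A ∩ B| ≥ 12: fails.
(c) |A ∩ B| / |A| < 1/4: fails.
(d) |A ∩ B| ≤ 6: fails.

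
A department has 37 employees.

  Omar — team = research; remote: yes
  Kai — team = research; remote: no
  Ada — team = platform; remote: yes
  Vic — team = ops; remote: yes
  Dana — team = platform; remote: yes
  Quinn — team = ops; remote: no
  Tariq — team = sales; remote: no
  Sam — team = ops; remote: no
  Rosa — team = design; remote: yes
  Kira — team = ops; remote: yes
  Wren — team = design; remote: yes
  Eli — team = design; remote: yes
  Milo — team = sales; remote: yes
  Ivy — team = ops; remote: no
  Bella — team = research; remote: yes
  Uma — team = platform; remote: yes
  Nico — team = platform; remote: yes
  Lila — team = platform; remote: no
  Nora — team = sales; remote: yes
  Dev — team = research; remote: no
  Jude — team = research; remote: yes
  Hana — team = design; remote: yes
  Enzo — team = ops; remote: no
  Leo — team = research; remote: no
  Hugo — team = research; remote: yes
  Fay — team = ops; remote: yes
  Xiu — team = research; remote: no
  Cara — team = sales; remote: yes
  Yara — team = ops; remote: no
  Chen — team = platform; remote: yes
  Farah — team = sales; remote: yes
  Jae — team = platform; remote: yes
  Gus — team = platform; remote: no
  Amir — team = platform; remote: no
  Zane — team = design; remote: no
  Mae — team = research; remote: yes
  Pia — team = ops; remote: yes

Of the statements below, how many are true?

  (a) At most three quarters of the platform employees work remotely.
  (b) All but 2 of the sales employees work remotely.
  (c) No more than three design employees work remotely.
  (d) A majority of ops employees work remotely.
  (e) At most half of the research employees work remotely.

(a) platform: |A| = 9, |A ∩ B| = 6; needs |A ∩ B| / |A| ≤ 3/4 — true.
(b) sales: |A| = 5, |A ∩ B| = 4; needs |A ∖ B| = 2 — false.
(c) design: |A| = 5, |A ∩ B| = 4; needs |A ∩ B| ≤ 3 — false.
(d) ops: |A| = 9, |A ∩ B| = 4; needs |A ∩ B| > |A ∖ B| — false.
(e) research: |A| = 9, |A ∩ B| = 5; needs |A ∩ B| ≤ |A ∖ B| — false.

1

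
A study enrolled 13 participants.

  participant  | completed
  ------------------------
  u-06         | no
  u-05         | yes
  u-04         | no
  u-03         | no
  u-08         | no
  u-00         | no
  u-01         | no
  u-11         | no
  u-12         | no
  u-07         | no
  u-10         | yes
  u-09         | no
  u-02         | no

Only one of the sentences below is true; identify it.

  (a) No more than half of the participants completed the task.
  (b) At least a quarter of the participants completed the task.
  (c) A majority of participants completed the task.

(a)

|A| = 13, |A ∩ B| = 2, |A ∖ B| = 11.
(a) requires |A ∩ B| ≤ |A ∖ B|: true.
(b) requires |A ∩ B| / |A| ≥ 1/4: false.
(c) requires |A ∩ B| > |A ∖ B|: false.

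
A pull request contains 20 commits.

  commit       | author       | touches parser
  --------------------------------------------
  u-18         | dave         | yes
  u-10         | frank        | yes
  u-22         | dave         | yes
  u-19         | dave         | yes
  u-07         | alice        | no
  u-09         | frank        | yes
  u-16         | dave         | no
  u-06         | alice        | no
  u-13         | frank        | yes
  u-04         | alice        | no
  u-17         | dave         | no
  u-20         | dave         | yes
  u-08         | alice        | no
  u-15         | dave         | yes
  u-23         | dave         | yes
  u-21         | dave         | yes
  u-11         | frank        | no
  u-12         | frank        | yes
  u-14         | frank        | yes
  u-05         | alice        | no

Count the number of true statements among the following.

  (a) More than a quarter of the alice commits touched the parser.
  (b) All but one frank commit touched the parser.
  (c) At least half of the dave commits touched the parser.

2

(a) alice: |A| = 5, |A ∩ B| = 0; needs |A ∩ B| / |A| > 1/4 — false.
(b) frank: |A| = 6, |A ∩ B| = 5; needs |A ∖ B| = 1 — true.
(c) dave: |A| = 9, |A ∩ B| = 7; needs |A ∩ B| ≥ |A ∖ B| — true.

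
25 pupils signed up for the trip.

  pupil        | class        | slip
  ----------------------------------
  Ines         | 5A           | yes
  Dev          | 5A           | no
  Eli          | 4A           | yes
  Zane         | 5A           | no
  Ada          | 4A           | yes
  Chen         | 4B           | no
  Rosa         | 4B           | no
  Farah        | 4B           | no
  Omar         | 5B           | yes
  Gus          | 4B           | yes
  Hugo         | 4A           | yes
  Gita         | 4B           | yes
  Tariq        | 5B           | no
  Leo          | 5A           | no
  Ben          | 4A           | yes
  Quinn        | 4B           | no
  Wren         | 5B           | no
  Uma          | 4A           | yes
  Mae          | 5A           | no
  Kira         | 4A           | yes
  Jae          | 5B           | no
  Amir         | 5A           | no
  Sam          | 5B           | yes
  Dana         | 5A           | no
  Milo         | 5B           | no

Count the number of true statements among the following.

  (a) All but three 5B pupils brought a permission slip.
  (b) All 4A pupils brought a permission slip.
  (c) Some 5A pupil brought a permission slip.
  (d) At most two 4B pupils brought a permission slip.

(a) 5B: |A| = 6, |A ∩ B| = 2; needs |A ∖ B| = 3 — false.
(b) 4A: |A| = 6, |A ∩ B| = 6; needs A ⊆ B, i.e. every element of A is in B (|A ∖ B| = 0) — true.
(c) 5A: |A| = 7, |A ∩ B| = 1; needs A ∩ B ≠ ∅ (|A ∩ B| ≥ 1) — true.
(d) 4B: |A| = 6, |A ∩ B| = 2; needs |A ∩ B| ≤ 2 — true.

3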